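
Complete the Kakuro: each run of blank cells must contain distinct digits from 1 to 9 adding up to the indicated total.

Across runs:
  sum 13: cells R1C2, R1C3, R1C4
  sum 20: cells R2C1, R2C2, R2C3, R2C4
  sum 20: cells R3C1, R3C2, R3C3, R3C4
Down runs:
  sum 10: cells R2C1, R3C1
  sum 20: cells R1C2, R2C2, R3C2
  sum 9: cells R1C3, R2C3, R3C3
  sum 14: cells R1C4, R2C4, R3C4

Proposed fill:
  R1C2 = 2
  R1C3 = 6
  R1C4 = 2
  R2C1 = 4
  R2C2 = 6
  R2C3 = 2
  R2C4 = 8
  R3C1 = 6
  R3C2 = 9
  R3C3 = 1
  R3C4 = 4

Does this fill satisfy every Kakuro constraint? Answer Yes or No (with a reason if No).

No — the across run R1C2–R1C4 sums to 10, not 13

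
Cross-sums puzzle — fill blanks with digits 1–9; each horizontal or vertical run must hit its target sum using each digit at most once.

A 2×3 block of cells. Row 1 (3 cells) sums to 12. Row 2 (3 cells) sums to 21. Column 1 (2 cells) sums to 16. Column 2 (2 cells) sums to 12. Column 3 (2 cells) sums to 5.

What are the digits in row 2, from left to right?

16 in 2 cells must be {7,9}.
The 21 across and the 5 down share only 4, so (2,3) = 4.
(1,3) = 5 − 4 = 1 completes the 5 down.
Given what's placed, (2,1) must be 9 to fit the 21 across and 16 down.
(2,2) = 21 − 13 = 8 completes the 21 across.
(1,1) = 16 − 9 = 7 completes the 16 down.
(1,2) = 12 − 8 = 4 completes the 12 across.

9, 8, 4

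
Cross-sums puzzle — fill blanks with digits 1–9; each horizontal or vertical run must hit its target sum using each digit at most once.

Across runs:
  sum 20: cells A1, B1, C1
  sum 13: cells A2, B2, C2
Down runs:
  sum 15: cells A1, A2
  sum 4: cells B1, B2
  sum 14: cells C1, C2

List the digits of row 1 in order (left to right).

8 3 9

4 in 2 cells must be {1,3}.
The 20 across and the 4 down share only 3, so B1 = 3.
B2 = 4 − 3 = 1 completes the 4 down.
Nothing is forced directly, so branch on A1, whose candidates are 8 or 9. If A1 = 9: that forces C1 = 8, after which A2 would have to be in {3,4,5,7,8,9} for the 13 across but in {6} for the 15 down — contradiction. So A1 = 8.
C1 = 20 − 11 = 9 completes the 20 across.
A2 = 15 − 8 = 7 completes the 15 down.
C2 = 13 − 8 = 5 completes the 13 across.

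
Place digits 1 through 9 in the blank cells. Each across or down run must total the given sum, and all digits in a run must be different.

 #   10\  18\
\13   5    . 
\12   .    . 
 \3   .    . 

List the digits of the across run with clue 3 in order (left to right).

3 in 2 cells must be {1,2}.
R1C2 = 13 − 5 = 8 completes the 13 across.
Given what's placed, R3C2 must be 1 to fit the 3 across and 18 down.
R2C2 = 18 − 9 = 9 completes the 18 down.
R3C1 = 3 − 1 = 2 completes the 3 across.
R2C1 = 12 − 9 = 3 completes the 12 across.

2 1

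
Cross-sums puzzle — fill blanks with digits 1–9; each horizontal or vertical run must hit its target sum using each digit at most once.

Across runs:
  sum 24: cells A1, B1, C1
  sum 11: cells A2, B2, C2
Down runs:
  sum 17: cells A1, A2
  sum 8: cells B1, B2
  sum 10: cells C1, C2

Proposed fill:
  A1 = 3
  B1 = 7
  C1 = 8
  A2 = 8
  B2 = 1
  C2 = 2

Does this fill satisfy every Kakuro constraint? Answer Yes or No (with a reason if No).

No — the down run A1–A2 sums to 11, not 17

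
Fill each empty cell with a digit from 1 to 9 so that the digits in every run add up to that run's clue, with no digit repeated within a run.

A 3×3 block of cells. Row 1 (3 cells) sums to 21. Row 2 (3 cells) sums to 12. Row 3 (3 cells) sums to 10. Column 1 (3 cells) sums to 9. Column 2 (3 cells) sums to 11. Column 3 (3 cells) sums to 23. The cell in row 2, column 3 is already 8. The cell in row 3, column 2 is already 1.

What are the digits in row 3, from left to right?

23 in 3 cells must be {6,8,9}.
(2,2) = 3: the only remaining digit allowed by both the 12 across and the 11 down.
Given what's placed, (3,3) must be 6 to fit the 10 across and 23 down.
(1,2) = 11 − 4 = 7 completes the 11 down.
(1,3) = 23 − 14 = 9 completes the 23 down.
(2,1) = 12 − 11 = 1 completes the 12 across.
(3,1) = 10 − 7 = 3 completes the 10 across.
(1,1) = 21 − 16 = 5 completes the 21 across.

3, 1, 6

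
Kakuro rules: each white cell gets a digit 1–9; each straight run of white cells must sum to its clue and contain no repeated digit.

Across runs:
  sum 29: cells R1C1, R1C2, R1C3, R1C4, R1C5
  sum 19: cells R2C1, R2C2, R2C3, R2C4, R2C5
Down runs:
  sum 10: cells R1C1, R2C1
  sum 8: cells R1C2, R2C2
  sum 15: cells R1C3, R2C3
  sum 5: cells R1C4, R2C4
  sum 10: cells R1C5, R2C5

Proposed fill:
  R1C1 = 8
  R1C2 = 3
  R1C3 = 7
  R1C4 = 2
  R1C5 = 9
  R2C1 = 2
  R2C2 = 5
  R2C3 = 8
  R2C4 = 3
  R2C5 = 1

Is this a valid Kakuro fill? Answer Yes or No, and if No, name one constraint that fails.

Yes

Across: 8+3+7+2+9=29; 2+5+8+3+1=19. Down: 8+2=10; 3+5=8; 7+8=15; 2+3=5; 9+1=10. No digit repeats within any run.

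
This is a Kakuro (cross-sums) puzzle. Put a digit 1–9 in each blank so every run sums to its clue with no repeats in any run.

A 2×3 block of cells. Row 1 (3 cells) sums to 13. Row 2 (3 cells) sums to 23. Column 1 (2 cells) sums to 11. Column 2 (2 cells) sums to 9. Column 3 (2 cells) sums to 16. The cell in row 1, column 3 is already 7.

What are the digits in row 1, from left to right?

23 in 3 cells must be {6,8,9}; 16 in 2 cells must be {7,9}.
(2,3) = 16 − 7 = 9 completes the 16 down.
Nothing is forced directly, so branch on (2,1), whose candidates are 6 or 8. If (2,1) = 8: then (1,1) would have to be in {1,2,4,5} for the 13 across but in {3} for the 11 down — contradiction. So (2,1) = 6.
(1,1) = 11 − 6 = 5 completes the 11 down.
(1,2) = 13 − 12 = 1 completes the 13 across.
(2,2) = 23 − 15 = 8 completes the 23 across.

5 1 7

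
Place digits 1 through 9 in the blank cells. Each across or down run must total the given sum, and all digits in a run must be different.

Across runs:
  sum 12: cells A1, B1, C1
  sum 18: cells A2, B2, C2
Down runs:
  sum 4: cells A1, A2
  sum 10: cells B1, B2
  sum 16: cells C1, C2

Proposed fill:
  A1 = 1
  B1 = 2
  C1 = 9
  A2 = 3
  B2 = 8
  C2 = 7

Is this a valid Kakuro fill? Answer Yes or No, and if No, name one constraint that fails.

Across: 1+2+9=12; 3+8+7=18. Down: 1+3=4; 2+8=10; 9+7=16. No digit repeats within any run.

Yes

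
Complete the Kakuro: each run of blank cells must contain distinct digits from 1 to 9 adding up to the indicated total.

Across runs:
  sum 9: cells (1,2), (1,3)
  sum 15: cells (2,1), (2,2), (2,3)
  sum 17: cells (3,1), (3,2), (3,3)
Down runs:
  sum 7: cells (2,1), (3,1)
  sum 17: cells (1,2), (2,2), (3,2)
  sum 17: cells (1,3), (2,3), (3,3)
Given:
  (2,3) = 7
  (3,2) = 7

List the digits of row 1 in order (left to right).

Nothing is forced directly, so branch on (2,2), whose candidates are 2 or 6. If (2,2) = 6: that forces (1,2) = 4, after which (1,3) would have to be in {5} for the 9 across but in {1,2,4,6,8,9} for the 17 down — contradiction. So (2,2) = 2.
(1,2) = 17 − 9 = 8 completes the 17 down.
(1,3) = 9 − 8 = 1 completes the 9 across.
(2,1) = 15 − 9 = 6 completes the 15 across.
(3,1) = 7 − 6 = 1 completes the 7 down.
(3,3) = 17 − 8 = 9 completes the 17 across.

8 1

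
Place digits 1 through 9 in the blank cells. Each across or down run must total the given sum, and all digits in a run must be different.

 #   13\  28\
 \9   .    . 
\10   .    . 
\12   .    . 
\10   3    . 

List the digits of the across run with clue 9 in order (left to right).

5 4

R4C2 = 10 − 3 = 7 completes the 10 across.
Nothing is forced directly, so branch on R3C1, whose candidates are 4 or 5 or 7. If R3C1 = 5: then R3C2 would have to be in {7} for the 12 across but in {4,8,9} for the 28 down — contradiction. If R3C1 = 7: then R3C2 would have to be in {5} for the 12 across but in {4,8,9} for the 28 down — contradiction. So R3C1 = 4.
R2C1 = 1: the only remaining digit allowed by both the 10 across and the 13 down.
R2C2 = 10 − 1 = 9 completes the 10 across.
R3C2 = 12 − 4 = 8 completes the 12 across.
R1C1 = 13 − 8 = 5 completes the 13 down.
R1C2 = 9 − 5 = 4 completes the 9 across.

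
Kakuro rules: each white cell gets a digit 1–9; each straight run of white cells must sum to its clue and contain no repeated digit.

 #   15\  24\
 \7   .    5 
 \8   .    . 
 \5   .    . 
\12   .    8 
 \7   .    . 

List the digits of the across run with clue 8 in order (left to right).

5 3

15 in 5 cells must be {1,2,3,4,5}.
R1C1 = 7 − 5 = 2 completes the 7 across.
R4C1 = 12 − 8 = 4 completes the 12 across.
No cell is forced outright now. R2C1 can only be 1 or 3 or 5 (the digits allowed by both its 8 across and its 15 down). If R2C1 = 1: that forces R2C2 = 7, R3C1 = 3, after which R3C2 would have to be in {2} for the 5 across but in {1,3} for the 24 down — contradiction. If R2C1 = 3: then R2C2 would have to be in {5} for the 8 across but in {1,2,3,4,6,7} for the 24 down — contradiction. So R2C1 = 5.
R2C2 = 8 − 5 = 3 completes the 8 across.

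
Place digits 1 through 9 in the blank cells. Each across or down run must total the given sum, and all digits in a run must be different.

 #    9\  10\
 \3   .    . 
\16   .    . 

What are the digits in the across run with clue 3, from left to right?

3 in 2 cells must be {1,2}; 16 in 2 cells must be {7,9}.
The 16 across and the 9 down share only 7, so R2C1 = 7.
R2C2 = 16 − 7 = 9 completes the 16 across.
R1C1 = 9 − 7 = 2 completes the 9 down.
R1C2 = 3 − 2 = 1 completes the 3 across.

2, 1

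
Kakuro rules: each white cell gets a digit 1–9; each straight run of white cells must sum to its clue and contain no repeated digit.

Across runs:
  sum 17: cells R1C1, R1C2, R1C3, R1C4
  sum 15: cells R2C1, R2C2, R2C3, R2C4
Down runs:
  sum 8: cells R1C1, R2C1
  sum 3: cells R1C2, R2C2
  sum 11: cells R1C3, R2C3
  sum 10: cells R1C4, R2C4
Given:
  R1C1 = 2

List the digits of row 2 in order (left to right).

6 2 3 4

3 in 2 cells must be {1,2}.
Given what's placed, R1C2 must be 1 to fit the 17 across and 3 down.
R2C1 = 8 − 2 = 6 completes the 8 down.
R2C2 = 3 − 1 = 2 completes the 3 down.
No cell is forced outright now. R2C3 can only be 3 or 4 (the digits allowed by both its 15 across and its 11 down). If R2C3 = 4: then R1C3 would have to be in {5,6,8,9} for the 17 across but in {7} for the 11 down — contradiction. So R2C3 = 3.
R1C3 = 11 − 3 = 8 completes the 11 down.
R1C4 = 17 − 11 = 6 completes the 17 across.
R2C4 = 15 − 11 = 4 completes the 15 across.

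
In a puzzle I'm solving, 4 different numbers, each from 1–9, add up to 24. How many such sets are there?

4 distinct digits from 1–9 sum between 10 and 30.

8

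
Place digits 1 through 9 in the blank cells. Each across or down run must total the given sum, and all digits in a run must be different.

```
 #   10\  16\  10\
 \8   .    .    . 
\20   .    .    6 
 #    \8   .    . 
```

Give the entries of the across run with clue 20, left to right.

Given what's placed, R2C1 must be 9 to fit the 20 across and 10 down.
R2C2 = 20 − 15 = 5 completes the 20 across.
R1C1 = 10 − 9 = 1 completes the 10 down.
Given what's placed, R1C3 must be 3 to fit the 8 across and 10 down.
R3C3 = 10 − 9 = 1 completes the 10 down.
R1C2 = 8 − 4 = 4 completes the 8 across.
R3C2 = 8 − 1 = 7 completes the 8 across.

9 5 6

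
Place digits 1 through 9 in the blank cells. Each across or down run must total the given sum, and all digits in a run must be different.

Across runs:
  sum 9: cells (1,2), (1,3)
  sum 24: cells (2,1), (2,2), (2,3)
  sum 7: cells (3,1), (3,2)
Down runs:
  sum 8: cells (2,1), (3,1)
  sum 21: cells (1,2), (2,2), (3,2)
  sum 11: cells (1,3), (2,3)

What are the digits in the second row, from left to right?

7 8 9

24 in 3 cells must be {7,8,9}.
The 24 across and the 8 down share only 7, so (2,1) = 7.
(3,1) = 8 − 7 = 1 completes the 8 down.
(3,2) = 7 − 1 = 6 completes the 7 across.
(2,2) = 8: the only remaining digit allowed by both the 24 across and the 21 down.
(2,3) = 24 − 15 = 9 completes the 24 across.
(1,2) = 21 − 14 = 7 completes the 21 down.
(1,3) = 9 − 7 = 2 completes the 9 across.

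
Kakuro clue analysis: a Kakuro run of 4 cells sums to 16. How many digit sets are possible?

8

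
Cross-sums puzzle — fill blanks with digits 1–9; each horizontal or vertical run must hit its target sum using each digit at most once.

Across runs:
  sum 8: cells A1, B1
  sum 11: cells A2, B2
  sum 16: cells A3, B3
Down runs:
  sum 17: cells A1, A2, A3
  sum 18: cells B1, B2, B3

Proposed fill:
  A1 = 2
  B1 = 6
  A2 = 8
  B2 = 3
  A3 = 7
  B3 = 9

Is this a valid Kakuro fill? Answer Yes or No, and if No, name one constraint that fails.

Yes

Across: 2+6=8; 8+3=11; 7+9=16. Down: 2+8+7=17; 6+3+9=18. No digit repeats within any run.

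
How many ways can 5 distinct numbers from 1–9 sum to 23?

11

5 distinct digits from 1–9 sum between 15 and 35.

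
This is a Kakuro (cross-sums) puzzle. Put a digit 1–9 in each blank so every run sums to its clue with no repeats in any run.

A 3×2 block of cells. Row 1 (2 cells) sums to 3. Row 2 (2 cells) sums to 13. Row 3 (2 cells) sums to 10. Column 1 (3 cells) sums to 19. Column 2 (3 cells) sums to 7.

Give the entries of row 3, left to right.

3 in 2 cells must be {1,2}; 7 in 3 cells must be {1,2,4}.
The 3 across and the 19 down share only 2, so (1,1) = 2.
(1,2) = 3 − 2 = 1 completes the 3 across.
Given what's placed, (2,2) must be 4 to fit the 13 across and 7 down.
(3,2) = 7 − 5 = 2 completes the 7 down.
(2,1) = 13 − 4 = 9 completes the 13 across.
(3,1) = 10 − 2 = 8 completes the 10 across.

8, 2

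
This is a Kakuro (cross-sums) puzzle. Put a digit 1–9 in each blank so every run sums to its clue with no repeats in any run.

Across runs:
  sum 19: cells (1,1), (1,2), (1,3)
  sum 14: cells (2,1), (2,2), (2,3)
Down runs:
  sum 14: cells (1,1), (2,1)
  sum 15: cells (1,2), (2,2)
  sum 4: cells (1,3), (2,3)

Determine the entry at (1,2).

7

4 in 2 cells must be {1,3}.
The 19 across and the 4 down share only 3, so (1,3) = 3.
(2,3) = 4 − 3 = 1 completes the 4 down.
Given what's placed, (1,1) must be 9 to fit the 19 across and 14 down.
(1,2) = 19 − 12 = 7 completes the 19 across.
(2,1) = 14 − 9 = 5 completes the 14 down.
(2,2) = 14 − 6 = 8 completes the 14 across.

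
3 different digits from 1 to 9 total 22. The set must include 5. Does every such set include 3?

The only way to make 22 from 3 distinct digits under that restriction is {5,8,9}, which does not contain 3.

No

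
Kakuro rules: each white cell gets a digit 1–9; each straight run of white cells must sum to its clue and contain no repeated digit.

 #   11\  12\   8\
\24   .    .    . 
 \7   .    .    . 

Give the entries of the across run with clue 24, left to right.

9 8 7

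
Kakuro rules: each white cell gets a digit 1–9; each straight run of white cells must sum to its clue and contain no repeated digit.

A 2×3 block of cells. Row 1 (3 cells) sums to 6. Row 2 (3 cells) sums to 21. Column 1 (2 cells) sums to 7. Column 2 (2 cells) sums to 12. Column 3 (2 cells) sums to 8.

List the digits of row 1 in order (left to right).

6 in 3 cells must be {1,2,3}.
The 6 across and the 12 down share only 3, so (1,2) = 3.
(2,2) = 12 − 3 = 9 completes the 12 down.
Nothing is forced directly, so branch on (2,1), whose candidates are 4 or 5. If (2,1) = 4: then (1,1) would have to be in {1,2} for the 6 across but in {3} for the 7 down — contradiction. So (2,1) = 5.
(1,1) = 7 − 5 = 2 completes the 7 down.
(1,3) = 6 − 5 = 1 completes the 6 across.
(2,3) = 21 − 14 = 7 completes the 21 across.

2 3 1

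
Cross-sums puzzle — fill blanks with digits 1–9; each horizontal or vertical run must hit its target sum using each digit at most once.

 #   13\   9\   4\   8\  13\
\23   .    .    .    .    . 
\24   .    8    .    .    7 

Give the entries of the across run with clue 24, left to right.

5, 8, 1, 3, 7

4 in 2 cells must be {1,3}.
R1C2 = 9 − 8 = 1 completes the 9 down.
R1C3 = 3: the only remaining digit allowed by both the 23 across and the 4 down.
R1C5 = 13 − 7 = 6 completes the 13 down.
R2C3 = 4 − 3 = 1 completes the 4 down.
Given what's placed, R1C4 must be 5 to fit the 23 across and 8 down.
R2C4 = 8 − 5 = 3 completes the 8 down.
R1C1 = 23 − 15 = 8 completes the 23 across.
R2C1 = 24 − 19 = 5 completes the 24 across.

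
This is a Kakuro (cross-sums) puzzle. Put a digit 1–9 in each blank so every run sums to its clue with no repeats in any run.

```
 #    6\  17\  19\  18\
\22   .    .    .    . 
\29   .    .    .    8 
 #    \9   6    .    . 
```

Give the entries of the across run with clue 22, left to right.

29 in 4 cells must be {5,7,8,9}.
R2C1 = 5: the only remaining digit allowed by both the 29 across and the 6 down.
R3C3 = 2: the only remaining digit allowed by both the 9 across and the 19 down.
R3C4 = 9 − 8 = 1 completes the 9 across.
R1C1 = 6 − 5 = 1 completes the 6 down.
R1C4 = 18 − 9 = 9 completes the 18 down.
Given what's placed, R2C3 must be 9 to fit the 29 across and 19 down.
R1C3 = 19 − 11 = 8 completes the 19 down.
R2C2 = 29 − 22 = 7 completes the 29 across.
R1C2 = 22 − 18 = 4 completes the 22 across.

1, 4, 8, 9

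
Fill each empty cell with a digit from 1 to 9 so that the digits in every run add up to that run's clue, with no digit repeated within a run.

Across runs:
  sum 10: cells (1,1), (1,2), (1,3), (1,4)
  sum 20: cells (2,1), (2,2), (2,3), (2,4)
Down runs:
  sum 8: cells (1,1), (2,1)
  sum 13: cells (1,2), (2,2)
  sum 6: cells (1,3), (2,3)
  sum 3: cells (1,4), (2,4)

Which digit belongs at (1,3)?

10 in 4 cells must be {1,2,3,4}; 3 in 2 cells must be {1,2}.
Only 4 fits (1,2) under both its across sum 10 and down sum 13.
(2,2) = 13 − 4 = 9 completes the 13 down.
Nothing is forced directly, so branch on (1,3), whose candidates are 1 or 2. If (1,3) = 1: that forces (1,4) = 2, (2,3) = 5, after which (2,4) would have to be in {2,4} for the 20 across but in {1} for the 3 down — contradiction. So (1,3) = 2.

2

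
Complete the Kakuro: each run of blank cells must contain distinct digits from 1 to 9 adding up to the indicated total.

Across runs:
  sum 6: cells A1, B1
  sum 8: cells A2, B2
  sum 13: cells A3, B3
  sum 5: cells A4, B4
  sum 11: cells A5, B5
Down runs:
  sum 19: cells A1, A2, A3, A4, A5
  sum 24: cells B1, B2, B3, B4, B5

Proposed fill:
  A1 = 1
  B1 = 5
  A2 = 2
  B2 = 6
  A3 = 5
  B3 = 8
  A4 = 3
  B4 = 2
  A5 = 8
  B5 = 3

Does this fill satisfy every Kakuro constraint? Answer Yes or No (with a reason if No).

Yes

Across: 1+5=6; 2+6=8; 5+8=13; 3+2=5; 8+3=11. Down: 1+2+5+3+8=19; 5+6+8+2+3=24. No digit repeats within any run.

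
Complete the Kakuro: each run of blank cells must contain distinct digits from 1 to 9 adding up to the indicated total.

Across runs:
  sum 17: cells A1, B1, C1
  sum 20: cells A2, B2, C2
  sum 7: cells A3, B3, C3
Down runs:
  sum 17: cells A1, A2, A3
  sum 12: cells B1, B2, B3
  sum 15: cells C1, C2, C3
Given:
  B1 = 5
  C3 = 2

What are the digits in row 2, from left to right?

5, 6, 9

7 in 3 cells must be {1,2,4}.
No cell is forced outright now. A3 can only be 1 or 4 (the digits allowed by both its 7 across and its 17 down). If A3 = 1: that forces A1 = 9, after which C1 would have to be in {3} for the 17 across but in {4,5,6,7,8,9} for the 15 down — contradiction. So A3 = 4.
Given what's placed, A1 must be 8 to fit the 17 across and 17 down.
C1 = 17 − 13 = 4 completes the 17 across.
A2 = 17 − 12 = 5 completes the 17 down.
Given what's placed, B2 must be 6 to fit the 20 across and 12 down.
C2 = 20 − 11 = 9 completes the 20 across.
B3 = 7 − 6 = 1 completes the 7 across.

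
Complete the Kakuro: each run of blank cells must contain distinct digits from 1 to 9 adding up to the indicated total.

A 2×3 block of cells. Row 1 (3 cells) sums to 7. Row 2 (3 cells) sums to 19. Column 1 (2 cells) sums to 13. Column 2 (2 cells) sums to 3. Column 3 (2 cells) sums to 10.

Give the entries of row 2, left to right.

7 in 3 cells must be {1,2,4}; 3 in 2 cells must be {1,2}.
The 7 across and the 13 down share only 4, so (1,1) = 4.
(2,1) = 13 − 4 = 9 completes the 13 down.
Given what's placed, (2,2) must be 2 to fit the 19 across and 3 down.
(2,3) = 19 − 11 = 8 completes the 19 across.
(1,2) = 3 − 2 = 1 completes the 3 down.
(1,3) = 7 − 5 = 2 completes the 7 across.

9, 2, 8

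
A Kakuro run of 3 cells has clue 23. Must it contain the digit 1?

No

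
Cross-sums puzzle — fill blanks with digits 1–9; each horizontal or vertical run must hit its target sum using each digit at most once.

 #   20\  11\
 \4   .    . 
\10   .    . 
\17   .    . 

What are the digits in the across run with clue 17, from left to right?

4 in 2 cells must be {1,3}; 17 in 2 cells must be {8,9}.
The 4 across and the 20 down share only 3, so R1C1 = 3.
R1C2 = 4 − 3 = 1 completes the 4 across.
Given what's placed, R3C2 must be 8 to fit the 17 across and 11 down.
R2C2 = 11 − 9 = 2 completes the 11 down.
R3C1 = 17 − 8 = 9 completes the 17 across.
R2C1 = 10 − 2 = 8 completes the 10 across.

9, 8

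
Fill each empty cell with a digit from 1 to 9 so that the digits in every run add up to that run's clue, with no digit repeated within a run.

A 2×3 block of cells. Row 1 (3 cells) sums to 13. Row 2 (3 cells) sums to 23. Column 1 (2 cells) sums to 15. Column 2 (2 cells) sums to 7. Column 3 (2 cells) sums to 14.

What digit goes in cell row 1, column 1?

7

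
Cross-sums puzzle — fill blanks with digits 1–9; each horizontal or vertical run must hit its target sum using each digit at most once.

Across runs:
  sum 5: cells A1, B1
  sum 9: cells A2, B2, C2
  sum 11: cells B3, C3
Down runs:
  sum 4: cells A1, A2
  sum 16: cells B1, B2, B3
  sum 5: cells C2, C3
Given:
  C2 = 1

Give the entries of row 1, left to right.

4 in 2 cells must be {1,3}.
Given what's placed, A2 must be 3 to fit the 9 across and 4 down.
B2 = 9 − 4 = 5 completes the 9 across.
C3 = 5 − 1 = 4 completes the 5 down.
A1 = 4 − 3 = 1 completes the 4 down.
B1 = 5 − 1 = 4 completes the 5 across.
B3 = 11 − 4 = 7 completes the 11 across.

1 4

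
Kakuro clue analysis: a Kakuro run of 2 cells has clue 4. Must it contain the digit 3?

Yes

The only way to make 4 from 2 distinct digits is {1,3}, which contains 3.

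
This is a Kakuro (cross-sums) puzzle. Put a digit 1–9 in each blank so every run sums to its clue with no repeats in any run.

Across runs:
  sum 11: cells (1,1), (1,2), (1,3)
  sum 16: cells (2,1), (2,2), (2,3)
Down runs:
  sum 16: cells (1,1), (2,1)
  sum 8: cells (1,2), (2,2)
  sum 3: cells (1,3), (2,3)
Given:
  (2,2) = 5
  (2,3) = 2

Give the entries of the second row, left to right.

16 in 2 cells must be {7,9}; 3 in 2 cells must be {1,2}.
(1,1) = 7: only digit in both the 11-across and 16-down candidate sets.
(1,2) = 8 − 5 = 3 completes the 8 down.
(1,3) = 11 − 10 = 1 completes the 11 across.
(2,1) = 16 − 7 = 9 completes the 16 across.

9 5 2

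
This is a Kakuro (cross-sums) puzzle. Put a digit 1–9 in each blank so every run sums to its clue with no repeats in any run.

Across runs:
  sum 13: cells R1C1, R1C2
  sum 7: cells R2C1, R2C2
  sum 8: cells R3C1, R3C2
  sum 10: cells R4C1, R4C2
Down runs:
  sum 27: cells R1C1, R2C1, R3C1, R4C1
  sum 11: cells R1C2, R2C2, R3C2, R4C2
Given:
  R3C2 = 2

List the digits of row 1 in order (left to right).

8 5

11 in 4 cells must be {1,2,3,5}.
Given what's placed, R1C2 must be 5 to fit the 13 across and 11 down.
R3C1 = 8 − 2 = 6 completes the 8 across.
R1C1 = 13 − 5 = 8 completes the 13 across.
Given what's placed, R2C1 must be 4 to fit the 7 across and 27 down.
R2C2 = 7 − 4 = 3 completes the 7 across.
R4C1 = 27 − 18 = 9 completes the 27 down.
R4C2 = 10 − 9 = 1 completes the 10 across.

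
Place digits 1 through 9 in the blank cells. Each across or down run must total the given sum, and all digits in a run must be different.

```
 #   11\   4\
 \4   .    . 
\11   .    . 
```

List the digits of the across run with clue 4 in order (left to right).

4 in 2 cells must be {1,3}.
The 4 across and the 11 down share only 3, so R1C1 = 3.
R1C2 = 4 − 3 = 1 completes the 4 across.
R2C1 = 11 − 3 = 8 completes the 11 down.
R2C2 = 11 − 8 = 3 completes the 11 across.

3 1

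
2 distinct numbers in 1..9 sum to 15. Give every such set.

2 distinct digits from 1–9 sum between 3 and 17.

{6,9}; {7,8}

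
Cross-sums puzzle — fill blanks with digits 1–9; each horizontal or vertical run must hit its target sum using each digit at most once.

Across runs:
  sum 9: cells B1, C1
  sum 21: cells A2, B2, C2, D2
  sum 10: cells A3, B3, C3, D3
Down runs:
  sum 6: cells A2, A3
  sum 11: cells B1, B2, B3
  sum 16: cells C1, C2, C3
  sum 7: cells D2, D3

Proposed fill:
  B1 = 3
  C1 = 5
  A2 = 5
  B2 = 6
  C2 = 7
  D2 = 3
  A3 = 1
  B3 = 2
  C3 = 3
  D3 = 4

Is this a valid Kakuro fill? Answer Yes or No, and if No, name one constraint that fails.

No — the across run B1–C1 sums to 8, not 9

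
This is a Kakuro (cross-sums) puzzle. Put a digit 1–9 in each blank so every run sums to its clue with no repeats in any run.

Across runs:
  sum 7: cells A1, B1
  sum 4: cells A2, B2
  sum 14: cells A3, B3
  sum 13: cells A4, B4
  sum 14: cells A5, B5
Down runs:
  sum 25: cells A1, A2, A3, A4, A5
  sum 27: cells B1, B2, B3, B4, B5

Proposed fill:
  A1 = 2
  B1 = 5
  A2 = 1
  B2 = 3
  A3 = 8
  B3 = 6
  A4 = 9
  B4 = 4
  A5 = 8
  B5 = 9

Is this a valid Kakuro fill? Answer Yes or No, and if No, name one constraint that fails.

No — the across run A5–B5 sums to 17, not 14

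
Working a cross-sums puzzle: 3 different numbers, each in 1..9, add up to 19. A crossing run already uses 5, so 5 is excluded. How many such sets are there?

4

3 distinct digits from 1–9 sum between 6 and 24.
Dropping sets that contain 5.
Enumerating: {2,8,9}, {3,7,9}, {4,6,9}, {4,7,8}.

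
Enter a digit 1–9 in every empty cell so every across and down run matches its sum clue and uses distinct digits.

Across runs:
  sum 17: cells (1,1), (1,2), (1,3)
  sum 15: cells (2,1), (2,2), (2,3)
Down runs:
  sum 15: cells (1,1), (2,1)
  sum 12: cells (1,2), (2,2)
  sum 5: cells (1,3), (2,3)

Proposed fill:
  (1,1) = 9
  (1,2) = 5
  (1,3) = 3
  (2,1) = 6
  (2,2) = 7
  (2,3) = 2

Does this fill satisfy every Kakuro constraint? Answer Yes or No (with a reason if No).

Yes

Across: 9+5+3=17; 6+7+2=15. Down: 9+6=15; 5+7=12; 3+2=5. No digit repeats within any run.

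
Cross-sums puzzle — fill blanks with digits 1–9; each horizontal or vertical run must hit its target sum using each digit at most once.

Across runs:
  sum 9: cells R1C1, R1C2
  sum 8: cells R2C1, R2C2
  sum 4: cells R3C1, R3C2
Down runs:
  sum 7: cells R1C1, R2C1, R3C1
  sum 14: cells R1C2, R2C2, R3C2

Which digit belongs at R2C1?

4 in 2 cells must be {1,3}; 7 in 3 cells must be {1,2,4}.
The 4 across and the 7 down share only 1, so R3C1 = 1.
R3C2 = 4 − 1 = 3 completes the 4 across.
Given what's placed, R2C1 must be 2 to fit the 8 across and 7 down.
R2C2 = 8 − 2 = 6 completes the 8 across.
R1C1 = 7 − 3 = 4 completes the 7 down.
R1C2 = 9 − 4 = 5 completes the 9 across.

2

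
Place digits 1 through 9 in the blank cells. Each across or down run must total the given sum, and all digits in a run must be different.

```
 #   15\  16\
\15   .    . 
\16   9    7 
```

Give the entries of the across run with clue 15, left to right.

6 9

16 in 2 cells must be {7,9}.
R1C1 = 15 − 9 = 6 completes the 15 down.
R1C2 = 15 − 6 = 9 completes the 15 across.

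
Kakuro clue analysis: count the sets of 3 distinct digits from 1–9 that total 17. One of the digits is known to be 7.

3

3 distinct digits from 1–9 sum between 6 and 24.
Keeping only sets containing 7.
Enumerating: {1,7,9}, {2,7,8}, {4,6,7}.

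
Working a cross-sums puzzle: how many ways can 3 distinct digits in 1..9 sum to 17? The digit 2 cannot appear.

5

3 distinct digits from 1–9 sum between 6 and 24.
Dropping sets that contain 2.
Enumerating: {1,7,9}, {3,5,9}, {3,6,8}, {4,5,8}, {4,6,7}.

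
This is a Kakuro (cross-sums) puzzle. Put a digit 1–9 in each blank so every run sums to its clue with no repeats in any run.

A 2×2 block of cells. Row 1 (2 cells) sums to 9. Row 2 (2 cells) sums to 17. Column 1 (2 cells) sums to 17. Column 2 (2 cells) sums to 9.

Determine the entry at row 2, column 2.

8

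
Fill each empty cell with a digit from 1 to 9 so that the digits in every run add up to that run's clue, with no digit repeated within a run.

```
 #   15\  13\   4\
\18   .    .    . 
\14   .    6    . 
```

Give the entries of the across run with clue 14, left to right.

7 6 1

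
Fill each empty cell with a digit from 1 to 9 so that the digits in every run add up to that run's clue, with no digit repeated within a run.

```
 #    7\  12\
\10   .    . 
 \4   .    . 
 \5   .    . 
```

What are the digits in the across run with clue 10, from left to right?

2 8

4 in 2 cells must be {1,3}; 7 in 3 cells must be {1,2,4}.
The 4 across and the 7 down share only 1, so R2C1 = 1.
R2C2 = 4 − 1 = 3 completes the 4 across.
Nothing is forced directly, so branch on R1C1, whose candidates are 2 or 4. If R1C1 = 4: then R1C2 would have to be in {6} for the 10 across but in {1,2,4,5,7,8} for the 12 down — contradiction. So R1C1 = 2.
R1C2 = 10 − 2 = 8 completes the 10 across.
R3C1 = 7 − 3 = 4 completes the 7 down.
R3C2 = 5 − 4 = 1 completes the 5 across.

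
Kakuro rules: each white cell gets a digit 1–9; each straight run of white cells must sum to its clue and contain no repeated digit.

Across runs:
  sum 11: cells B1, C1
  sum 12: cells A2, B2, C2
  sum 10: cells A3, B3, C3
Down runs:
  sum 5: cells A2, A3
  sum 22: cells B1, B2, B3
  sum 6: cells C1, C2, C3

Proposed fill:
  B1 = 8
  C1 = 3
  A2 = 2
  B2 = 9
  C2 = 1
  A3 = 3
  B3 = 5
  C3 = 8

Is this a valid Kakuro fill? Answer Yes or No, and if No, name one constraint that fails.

No — the down run C1–C3 sums to 12, not 6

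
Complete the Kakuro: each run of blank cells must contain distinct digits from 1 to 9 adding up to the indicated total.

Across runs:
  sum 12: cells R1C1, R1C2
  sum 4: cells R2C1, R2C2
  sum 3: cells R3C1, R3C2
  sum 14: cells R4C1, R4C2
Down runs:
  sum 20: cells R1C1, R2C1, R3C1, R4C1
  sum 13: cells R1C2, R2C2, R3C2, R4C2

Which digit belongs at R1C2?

4 in 2 cells must be {1,3}; 3 in 2 cells must be {1,2}.
Nothing is forced directly, so branch on R3C1, whose candidates are 1 or 2. If R3C1 = 1: that forces R2C1 = 3, R2C2 = 1, R3C2 = 2, R4C1 = 9, after which R4C2 would have to be in {5} for the 14 across but in {3,4,6,7} for the 13 down — contradiction. So R3C1 = 2.
R3C2 = 3 − 2 = 1 completes the 3 across.
Given what's placed, R2C2 must be 3 to fit the 4 across and 13 down.
R4C2 = 5: the only remaining digit allowed by both the 14 across and the 13 down.
R1C2 = 13 − 9 = 4 completes the 13 down.

4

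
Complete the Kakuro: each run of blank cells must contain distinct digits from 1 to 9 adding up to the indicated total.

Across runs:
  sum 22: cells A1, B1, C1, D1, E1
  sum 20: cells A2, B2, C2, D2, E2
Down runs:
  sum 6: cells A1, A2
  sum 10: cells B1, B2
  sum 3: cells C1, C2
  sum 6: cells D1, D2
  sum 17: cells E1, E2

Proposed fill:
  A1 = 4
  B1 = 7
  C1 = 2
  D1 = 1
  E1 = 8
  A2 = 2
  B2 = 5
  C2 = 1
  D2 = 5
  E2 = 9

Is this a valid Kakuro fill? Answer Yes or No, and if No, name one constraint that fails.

No — the across run A2–E2 sums to 22, not 20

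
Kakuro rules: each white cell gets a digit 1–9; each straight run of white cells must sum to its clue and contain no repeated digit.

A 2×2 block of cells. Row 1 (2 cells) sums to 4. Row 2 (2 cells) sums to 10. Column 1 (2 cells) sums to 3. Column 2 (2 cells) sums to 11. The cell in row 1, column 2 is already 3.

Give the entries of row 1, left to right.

1, 3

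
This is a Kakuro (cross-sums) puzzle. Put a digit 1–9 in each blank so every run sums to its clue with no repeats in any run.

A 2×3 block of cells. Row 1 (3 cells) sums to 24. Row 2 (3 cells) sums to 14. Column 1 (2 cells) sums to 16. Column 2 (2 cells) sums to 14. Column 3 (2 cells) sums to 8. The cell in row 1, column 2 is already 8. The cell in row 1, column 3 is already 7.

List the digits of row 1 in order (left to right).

24 in 3 cells must be {7,8,9}; 16 in 2 cells must be {7,9}.
(1,1) = 24 − 15 = 9 completes the 24 across.
(2,1) = 16 − 9 = 7 completes the 16 down.
(2,2) = 14 − 8 = 6 completes the 14 down.
(2,3) = 14 − 13 = 1 completes the 14 across.

9 8 7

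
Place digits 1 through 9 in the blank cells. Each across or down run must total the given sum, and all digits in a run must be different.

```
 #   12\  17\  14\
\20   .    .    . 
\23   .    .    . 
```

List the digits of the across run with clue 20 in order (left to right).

3 9 8

23 in 3 cells must be {6,8,9}; 17 in 2 cells must be {8,9}.
Nothing is forced directly, so branch on R2C1, whose candidates are 8 or 9. If R2C1 = 8: that forces R1C1 = 4, R1C2 = 9, after which R1C3 would have to be in {7} for the 20 across but in {5,6,8,9} for the 14 down — contradiction. So R2C1 = 9.
R1C1 = 12 − 9 = 3 completes the 12 down.
Given what's placed, R2C2 must be 8 to fit the 23 across and 17 down.
R2C3 = 23 − 17 = 6 completes the 23 across.
R1C2 = 17 − 8 = 9 completes the 17 down.
R1C3 = 20 − 12 = 8 completes the 20 across.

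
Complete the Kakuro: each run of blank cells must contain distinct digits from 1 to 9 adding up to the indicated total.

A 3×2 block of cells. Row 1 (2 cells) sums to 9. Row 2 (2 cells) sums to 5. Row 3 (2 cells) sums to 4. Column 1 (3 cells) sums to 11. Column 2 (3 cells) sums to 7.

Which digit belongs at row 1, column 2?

4 in 2 cells must be {1,3}; 7 in 3 cells must be {1,2,4}.
The 4 across and the 7 down share only 1, so (3,2) = 1.
(3,1) = 4 − 1 = 3 completes the 4 across.
Nothing is forced directly, so branch on (1,2), whose candidates are 2 or 4. If (1,2) = 4: then (1,1) would have to be in {5} for the 9 across but in {1,2,6,7} for the 11 down — contradiction. So (1,2) = 2.
(1,1) = 9 − 2 = 7 completes the 9 across.
(2,1) = 11 − 10 = 1 completes the 11 down.
(2,2) = 5 − 1 = 4 completes the 5 across.

2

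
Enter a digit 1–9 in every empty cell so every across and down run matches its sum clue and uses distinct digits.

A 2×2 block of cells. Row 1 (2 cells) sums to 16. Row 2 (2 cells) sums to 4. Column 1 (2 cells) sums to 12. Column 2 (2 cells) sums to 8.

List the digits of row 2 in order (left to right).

3 1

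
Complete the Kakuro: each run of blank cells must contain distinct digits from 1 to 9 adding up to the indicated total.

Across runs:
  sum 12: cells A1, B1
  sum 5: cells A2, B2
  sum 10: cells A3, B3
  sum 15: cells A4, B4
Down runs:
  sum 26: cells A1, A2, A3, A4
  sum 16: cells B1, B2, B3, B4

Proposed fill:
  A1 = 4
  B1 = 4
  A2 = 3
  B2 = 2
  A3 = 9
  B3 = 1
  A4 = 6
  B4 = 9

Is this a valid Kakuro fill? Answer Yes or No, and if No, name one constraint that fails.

No — the down run A1–A4 sums to 22, not 26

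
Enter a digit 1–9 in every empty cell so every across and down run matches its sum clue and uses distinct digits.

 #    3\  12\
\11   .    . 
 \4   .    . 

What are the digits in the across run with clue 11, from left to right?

2 9

4 in 2 cells must be {1,3}; 3 in 2 cells must be {1,2}.
The 11 across and the 3 down share only 2, so R1C1 = 2.
R1C2 = 11 − 2 = 9 completes the 11 across.
R2C1 = 3 − 2 = 1 completes the 3 down.
R2C2 = 4 − 1 = 3 completes the 4 across.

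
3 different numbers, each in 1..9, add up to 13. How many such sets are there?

7

3 distinct digits from 1–9 sum between 6 and 24.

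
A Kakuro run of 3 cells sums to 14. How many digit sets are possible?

8

3 distinct digits from 1–9 sum between 6 and 24.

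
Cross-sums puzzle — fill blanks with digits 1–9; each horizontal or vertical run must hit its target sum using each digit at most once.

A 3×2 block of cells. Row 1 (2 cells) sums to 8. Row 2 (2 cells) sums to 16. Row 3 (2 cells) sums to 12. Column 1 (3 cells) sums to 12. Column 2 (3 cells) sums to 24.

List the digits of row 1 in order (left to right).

1 7

16 in 2 cells must be {7,9}; 24 in 3 cells must be {7,8,9}.
The 8 across and the 24 down share only 7, so (1,2) = 7.
Given what's placed, (2,2) must be 9 to fit the 16 across and 24 down.
(3,2) = 24 − 16 = 8 completes the 24 down.
(1,1) = 8 − 7 = 1 completes the 8 across.
(2,1) = 16 − 9 = 7 completes the 16 across.
(3,1) = 12 − 8 = 4 completes the 12 across.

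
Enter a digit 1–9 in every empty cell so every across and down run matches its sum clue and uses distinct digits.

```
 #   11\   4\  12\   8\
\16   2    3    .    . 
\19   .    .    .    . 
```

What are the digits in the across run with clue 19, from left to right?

9 1 7 2

4 in 2 cells must be {1,3}.
R2C1 = 11 − 2 = 9 completes the 11 down.
R2C2 = 4 − 3 = 1 completes the 4 down.
Nothing is forced directly, so branch on R1C3, whose candidates are 4 or 5 or 7. If R1C3 = 4: that forces R1C4 = 7, after which R2C3 would have to be in {2,3,4,5,6,7} for the 19 across but in {8} for the 12 down — contradiction. If R1C3 = 7: then R1C4 would have to be in {4} for the 16 across but in {1,2,3,5,6,7} for the 8 down — contradiction. So R1C3 = 5.
R1C4 = 16 − 10 = 6 completes the 16 across.
R2C3 = 12 − 5 = 7 completes the 12 down.
R2C4 = 19 − 17 = 2 completes the 19 across.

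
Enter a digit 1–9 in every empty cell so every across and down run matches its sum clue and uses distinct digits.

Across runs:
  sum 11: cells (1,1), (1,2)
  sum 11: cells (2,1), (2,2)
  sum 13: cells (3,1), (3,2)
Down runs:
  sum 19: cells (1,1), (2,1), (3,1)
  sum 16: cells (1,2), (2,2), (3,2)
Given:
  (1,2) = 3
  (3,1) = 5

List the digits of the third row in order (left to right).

(1,1) = 11 − 3 = 8 completes the 11 across.
(2,1) = 19 − 13 = 6 completes the 19 down.
(2,2) = 11 − 6 = 5 completes the 11 across.
(3,2) = 13 − 5 = 8 completes the 13 across.

5 8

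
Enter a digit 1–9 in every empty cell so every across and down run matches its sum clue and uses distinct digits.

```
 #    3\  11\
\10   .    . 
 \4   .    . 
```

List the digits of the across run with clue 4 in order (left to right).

1, 3

4 in 2 cells must be {1,3}; 3 in 2 cells must be {1,2}.
The 4 across and the 3 down share only 1, so R2C1 = 1.
R2C2 = 4 − 1 = 3 completes the 4 across.
R1C1 = 3 − 1 = 2 completes the 3 down.
R1C2 = 10 − 2 = 8 completes the 10 across.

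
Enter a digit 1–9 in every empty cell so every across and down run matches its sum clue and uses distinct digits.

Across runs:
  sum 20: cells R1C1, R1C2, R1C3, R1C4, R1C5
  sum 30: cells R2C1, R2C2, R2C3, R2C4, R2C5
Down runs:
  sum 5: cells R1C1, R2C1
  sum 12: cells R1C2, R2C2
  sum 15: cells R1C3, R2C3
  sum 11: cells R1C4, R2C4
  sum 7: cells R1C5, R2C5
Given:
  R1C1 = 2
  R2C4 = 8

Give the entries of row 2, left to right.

R1C4 = 11 − 8 = 3 completes the 11 down.
R2C1 = 5 − 2 = 3 completes the 5 down.
Nothing is forced directly, so branch on R2C2, whose candidates are 4 or 9. If R2C2 = 9: then R1C2 would have to be in {1,4,5,6,8,9} for the 20 across but in {3} for the 12 down — contradiction. So R2C2 = 4.
R1C2 = 12 − 4 = 8 completes the 12 down.
Given what's placed, R1C3 must be 6 to fit the 20 across and 15 down.
R1C5 = 20 − 19 = 1 completes the 20 across.
R2C3 = 15 − 6 = 9 completes the 15 down.
R2C5 = 30 − 24 = 6 completes the 30 across.

3, 4, 9, 8, 6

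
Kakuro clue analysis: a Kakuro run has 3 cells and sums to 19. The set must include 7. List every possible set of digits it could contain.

{3,7,9}; {4,7,8}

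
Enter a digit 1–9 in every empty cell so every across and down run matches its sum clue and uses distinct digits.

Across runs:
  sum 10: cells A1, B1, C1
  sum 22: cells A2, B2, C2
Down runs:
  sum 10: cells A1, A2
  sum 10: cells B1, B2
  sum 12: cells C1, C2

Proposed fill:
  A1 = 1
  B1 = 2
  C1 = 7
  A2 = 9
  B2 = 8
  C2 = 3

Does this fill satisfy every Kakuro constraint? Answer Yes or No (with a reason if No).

No — the across run A2–C2 sums to 20, not 22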